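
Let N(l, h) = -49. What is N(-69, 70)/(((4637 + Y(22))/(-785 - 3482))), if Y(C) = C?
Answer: 209083/4659 ≈ 44.877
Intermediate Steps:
N(-69, 70)/(((4637 + Y(22))/(-785 - 3482))) = -49*(-785 - 3482)/(4637 + 22) = -49/(4659/(-4267)) = -49/(4659*(-1/4267)) = -49/(-4659/4267) = -49*(-4267/4659) = 209083/4659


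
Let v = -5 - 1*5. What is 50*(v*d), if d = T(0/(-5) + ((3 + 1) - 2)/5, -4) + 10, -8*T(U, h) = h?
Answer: -5250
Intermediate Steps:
v = -10 (v = -5 - 5 = -10)
T(U, h) = -h/8
d = 21/2 (d = -⅛*(-4) + 10 = ½ + 10 = 21/2 ≈ 10.500)
50*(v*d) = 50*(-10*21/2) = 50*(-105) = -5250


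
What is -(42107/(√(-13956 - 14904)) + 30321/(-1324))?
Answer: 30321/1324 + 3239*I*√7215/1110 ≈ 22.901 + 247.86*I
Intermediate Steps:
-(42107/(√(-13956 - 14904)) + 30321/(-1324)) = -(42107/(√(-28860)) + 30321*(-1/1324)) = -(42107/((2*I*√7215)) - 30321/1324) = -(42107*(-I*√7215/14430) - 30321/1324) = -(-3239*I*√7215/1110 - 30321/1324) = -(-30321/1324 - 3239*I*√7215/1110) = 30321/1324 + 3239*I*√7215/1110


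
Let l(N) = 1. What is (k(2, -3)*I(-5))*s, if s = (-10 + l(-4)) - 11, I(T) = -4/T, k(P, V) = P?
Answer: -32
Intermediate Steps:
s = -20 (s = (-10 + 1) - 11 = -9 - 11 = -20)
(k(2, -3)*I(-5))*s = (2*(-4/(-5)))*(-20) = (2*(-4*(-⅕)))*(-20) = (2*(⅘))*(-20) = (8/5)*(-20) = -32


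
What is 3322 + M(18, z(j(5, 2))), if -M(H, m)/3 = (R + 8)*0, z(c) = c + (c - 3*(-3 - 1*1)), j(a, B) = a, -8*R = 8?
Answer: 3322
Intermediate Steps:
R = -1 (R = -⅛*8 = -1)
z(c) = 12 + 2*c (z(c) = c + (c - 3*(-3 - 1)) = c + (c - 3*(-4)) = c + (c + 12) = c + (12 + c) = 12 + 2*c)
M(H, m) = 0 (M(H, m) = -3*(-1 + 8)*0 = -21*0 = -3*0 = 0)
3322 + M(18, z(j(5, 2))) = 3322 + 0 = 3322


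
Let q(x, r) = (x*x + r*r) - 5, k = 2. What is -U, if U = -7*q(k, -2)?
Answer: 21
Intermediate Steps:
q(x, r) = -5 + r**2 + x**2 (q(x, r) = (x**2 + r**2) - 5 = (r**2 + x**2) - 5 = -5 + r**2 + x**2)
U = -21 (U = -7*(-5 + (-2)**2 + 2**2) = -7*(-5 + 4 + 4) = -7*3 = -21)
-U = -1*(-21) = 21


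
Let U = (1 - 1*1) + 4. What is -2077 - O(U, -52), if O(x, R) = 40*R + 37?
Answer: -34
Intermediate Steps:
U = 4 (U = (1 - 1) + 4 = 0 + 4 = 4)
O(x, R) = 37 + 40*R
-2077 - O(U, -52) = -2077 - (37 + 40*(-52)) = -2077 - (37 - 2080) = -2077 - 1*(-2043) = -2077 + 2043 = -34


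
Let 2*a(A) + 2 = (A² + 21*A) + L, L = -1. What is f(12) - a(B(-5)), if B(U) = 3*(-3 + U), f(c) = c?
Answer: -45/2 ≈ -22.500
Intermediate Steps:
B(U) = -9 + 3*U
a(A) = -3/2 + A²/2 + 21*A/2 (a(A) = -1 + ((A² + 21*A) - 1)/2 = -1 + (-1 + A² + 21*A)/2 = -1 + (-½ + A²/2 + 21*A/2) = -3/2 + A²/2 + 21*A/2)
f(12) - a(B(-5)) = 12 - (-3/2 + (-9 + 3*(-5))²/2 + 21*(-9 + 3*(-5))/2) = 12 - (-3/2 + (-9 - 15)²/2 + 21*(-9 - 15)/2) = 12 - (-3/2 + (½)*(-24)² + (21/2)*(-24)) = 12 - (-3/2 + (½)*576 - 252) = 12 - (-3/2 + 288 - 252) = 12 - 1*69/2 = 12 - 69/2 = -45/2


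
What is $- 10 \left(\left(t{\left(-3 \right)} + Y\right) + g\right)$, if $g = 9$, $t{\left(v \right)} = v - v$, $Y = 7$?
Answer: $-160$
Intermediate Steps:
$t{\left(v \right)} = 0$
$- 10 \left(\left(t{\left(-3 \right)} + Y\right) + g\right) = - 10 \left(\left(0 + 7\right) + 9\right) = - 10 \left(7 + 9\right) = \left(-10\right) 16 = -160$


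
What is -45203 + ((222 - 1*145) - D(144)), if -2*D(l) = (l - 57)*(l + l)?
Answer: -32598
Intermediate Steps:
D(l) = -l*(-57 + l) (D(l) = -(l - 57)*(l + l)/2 = -(-57 + l)*2*l/2 = -l*(-57 + l))
-45203 + ((222 - 1*145) - D(144)) = -45203 + ((222 - 1*145) - 144*(57 - 1*144)) = -45203 + ((222 - 145) - 144*(57 - 144)) = -45203 + (77 - 144*(-87)) = -45203 + (77 - 1*(-12528)) = -45203 + (77 + 12528) = -45203 + 12605 = -32598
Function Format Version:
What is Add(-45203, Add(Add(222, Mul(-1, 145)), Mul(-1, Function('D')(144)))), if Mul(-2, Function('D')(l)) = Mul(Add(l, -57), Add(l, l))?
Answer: -32598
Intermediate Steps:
Function('D')(l) = Mul(-1, l, Add(-57, l)) (Function('D')(l) = Mul(Rational(-1, 2), Mul(Add(l, -57), Add(l, l))) = Mul(Rational(-1, 2), Mul(Add(-57, l), Mul(2, l))) = Mul(Rational(-1, 2), Mul(2, l, Add(-57, l))) = Mul(-1, l, Add(-57, l)))
Add(-45203, Add(Add(222, Mul(-1, 145)), Mul(-1, Function('D')(144)))) = Add(-45203, Add(Add(222, Mul(-1, 145)), Mul(-1, Mul(144, Add(57, Mul(-1, 144)))))) = Add(-45203, Add(Add(222, -145), Mul(-1, Mul(144, Add(57, -144))))) = Add(-45203, Add(77, Mul(-1, Mul(144, -87)))) = Add(-45203, Add(77, Mul(-1, -12528))) = Add(-45203, Add(77, 12528)) = Add(-45203, 12605) = -32598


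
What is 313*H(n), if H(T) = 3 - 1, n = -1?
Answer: 626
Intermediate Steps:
H(T) = 2
313*H(n) = 313*2 = 626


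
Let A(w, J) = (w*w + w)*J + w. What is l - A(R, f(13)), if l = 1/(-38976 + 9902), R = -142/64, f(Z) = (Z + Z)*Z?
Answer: -6786235281/7442944 ≈ -911.77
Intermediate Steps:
f(Z) = 2*Z² (f(Z) = (2*Z)*Z = 2*Z²)
R = -71/32 (R = -142*1/64 = -71/32 ≈ -2.2188)
l = -1/29074 (l = 1/(-29074) = -1/29074 ≈ -3.4395e-5)
A(w, J) = w + J*(w + w²) (A(w, J) = (w² + w)*J + w = (w + w²)*J + w = J*(w + w²) + w = w + J*(w + w²))
l - A(R, f(13)) = -1/29074 - (-71)*(1 + 2*13² + (2*13²)*(-71/32))/32 = -1/29074 - (-71)*(1 + 2*169 + (2*169)*(-71/32))/32 = -1/29074 - (-71)*(1 + 338 + 338*(-71/32))/32 = -1/29074 - (-71)*(1 + 338 - 11999/16)/32 = -1/29074 - (-71)*(-6575)/(32*16) = -1/29074 - 1*466825/512 = -1/29074 - 466825/512 = -6786235281/7442944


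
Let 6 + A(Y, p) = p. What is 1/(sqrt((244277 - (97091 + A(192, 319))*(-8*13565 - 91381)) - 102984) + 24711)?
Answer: -24711/18860664776 + sqrt(19471298297)/18860664776 ≈ 6.0883e-6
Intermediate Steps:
A(Y, p) = -6 + p
1/(sqrt((244277 - (97091 + A(192, 319))*(-8*13565 - 91381)) - 102984) + 24711) = 1/(sqrt((244277 - (97091 + (-6 + 319))*(-8*13565 - 91381)) - 102984) + 24711) = 1/(sqrt((244277 - (97091 + 313)*(-108520 - 91381)) - 102984) + 24711) = 1/(sqrt((244277 - 97404*(-199901)) - 102984) + 24711) = 1/(sqrt((244277 - 1*(-19471157004)) - 102984) + 24711) = 1/(sqrt((244277 + 19471157004) - 102984) + 24711) = 1/(sqrt(19471401281 - 102984) + 24711) = 1/(sqrt(19471298297) + 24711) = 1/(24711 + sqrt(19471298297))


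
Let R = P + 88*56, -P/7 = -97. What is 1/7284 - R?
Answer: -40841387/7284 ≈ -5607.0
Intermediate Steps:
P = 679 (P = -7*(-97) = 679)
R = 5607 (R = 679 + 88*56 = 679 + 4928 = 5607)
1/7284 - R = 1/7284 - 1*5607 = 1/7284 - 5607 = -40841387/7284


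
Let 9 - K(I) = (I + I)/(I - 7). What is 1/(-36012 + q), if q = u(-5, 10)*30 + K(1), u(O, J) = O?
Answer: -3/108458 ≈ -2.7660e-5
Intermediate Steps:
K(I) = 9 - 2*I/(-7 + I) (K(I) = 9 - (I + I)/(I - 7) = 9 - 2*I/(-7 + I))
q = -422/3 (q = -5*30 + 7*(-9 + 1)/(-7 + 1) = -150 + 7*(-8)/(-6) = -150 + 7*(-⅙)*(-8) = -150 + 28/3 = -422/3 ≈ -140.67)
1/(-36012 + q) = 1/(-36012 - 422/3) = 1/(-108458/3) = -3/108458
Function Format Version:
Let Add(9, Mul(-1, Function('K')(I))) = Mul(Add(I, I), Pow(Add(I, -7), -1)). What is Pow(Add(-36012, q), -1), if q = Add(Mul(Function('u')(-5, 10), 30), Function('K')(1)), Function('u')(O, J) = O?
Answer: Rational(-3, 108458) ≈ -2.7660e-5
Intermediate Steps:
Function('K')(I) = Add(9, Mul(-2, I, Pow(Add(-7, I), -1))) (Function('K')(I) = Add(9, Mul(-1, Mul(Add(I, I), Pow(Add(I, -7), -1)))) = Add(9, Mul(-1, Mul(Mul(2, I), Pow(Add(-7, I), -1)))) = Add(9, Mul(-1, Mul(2, I, Pow(Add(-7, I), -1)))) = Add(9, Mul(-2, I, Pow(Add(-7, I), -1))))
q = Rational(-422, 3) (q = Add(Mul(-5, 30), Mul(7, Pow(Add(-7, 1), -1), Add(-9, 1))) = Add(-150, Mul(7, Pow(-6, -1), -8)) = Add(-150, Mul(7, Rational(-1, 6), -8)) = Add(-150, Rational(28, 3)) = Rational(-422, 3) ≈ -140.67)
Pow(Add(-36012, q), -1) = Pow(Add(-36012, Rational(-422, 3)), -1) = Pow(Rational(-108458, 3), -1) = Rational(-3, 108458)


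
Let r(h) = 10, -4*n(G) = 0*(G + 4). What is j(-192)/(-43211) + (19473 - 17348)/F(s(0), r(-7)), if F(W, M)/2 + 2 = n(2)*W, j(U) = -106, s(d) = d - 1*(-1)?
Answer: -91822951/172844 ≈ -531.25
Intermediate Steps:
s(d) = 1 + d (s(d) = d + 1 = 1 + d)
n(G) = 0 (n(G) = -0*(G + 4) = -0*(4 + G) = -1/4*0 = 0)
F(W, M) = -4 (F(W, M) = -4 + 2*(0*W) = -4 + 2*0 = -4 + 0 = -4)
j(-192)/(-43211) + (19473 - 17348)/F(s(0), r(-7)) = -106/(-43211) + (19473 - 17348)/(-4) = -106*(-1/43211) + 2125*(-1/4) = 106/43211 - 2125/4 = -91822951/172844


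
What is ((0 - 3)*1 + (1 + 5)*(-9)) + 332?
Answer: 275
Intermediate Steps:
((0 - 3)*1 + (1 + 5)*(-9)) + 332 = (-3*1 + 6*(-9)) + 332 = (-3 - 54) + 332 = -57 + 332 = 275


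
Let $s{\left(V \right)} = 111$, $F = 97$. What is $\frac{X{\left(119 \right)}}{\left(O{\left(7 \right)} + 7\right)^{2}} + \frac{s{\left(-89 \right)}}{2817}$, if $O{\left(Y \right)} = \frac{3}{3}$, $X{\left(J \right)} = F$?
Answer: $\frac{93451}{60096} \approx 1.555$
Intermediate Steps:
$X{\left(J \right)} = 97$
$O{\left(Y \right)} = 1$ ($O{\left(Y \right)} = 3 \cdot \frac{1}{3} = 1$)
$\frac{X{\left(119 \right)}}{\left(O{\left(7 \right)} + 7\right)^{2}} + \frac{s{\left(-89 \right)}}{2817} = \frac{97}{\left(1 + 7\right)^{2}} + \frac{111}{2817} = \frac{97}{8^{2}} + 111 \cdot \frac{1}{2817} = \frac{97}{64} + \frac{37}{939} = \frac{93451}{60096}$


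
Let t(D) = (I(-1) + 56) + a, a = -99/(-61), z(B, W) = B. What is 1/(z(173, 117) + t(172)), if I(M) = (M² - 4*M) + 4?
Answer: 61/14617 ≈ 0.0041732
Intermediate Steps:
I(M) = 4 + M² - 4*M
a = 99/61 (a = -99*(-1/61) = 99/61 ≈ 1.6230)
t(D) = 4064/61 (t(D) = ((4 + (-1)² - 4*(-1)) + 56) + 99/61 = ((4 + 1 + 4) + 56) + 99/61 = (9 + 56) + 99/61 = 65 + 99/61 = 4064/61)
1/(z(173, 117) + t(172)) = 1/(173 + 4064/61) = 1/(14617/61) = 61/14617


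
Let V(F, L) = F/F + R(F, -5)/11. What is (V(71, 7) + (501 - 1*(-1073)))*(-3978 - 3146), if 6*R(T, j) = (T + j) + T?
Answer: -370757894/33 ≈ -1.1235e+7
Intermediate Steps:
R(T, j) = T/3 + j/6 (R(T, j) = ((T + j) + T)/6 = (j + 2*T)/6 = T/3 + j/6)
V(F, L) = 61/66 + F/33 (V(F, L) = F/F + (F/3 + (⅙)*(-5))/11 = 1 + (F/3 - ⅚)*(1/11) = 1 + (-⅚ + F/3)*(1/11) = 1 + (-5/66 + F/33) = 61/66 + F/33)
(V(71, 7) + (501 - 1*(-1073)))*(-3978 - 3146) = ((61/66 + (1/33)*71) + (501 - 1*(-1073)))*(-3978 - 3146) = ((61/66 + 71/33) + (501 + 1073))*(-7124) = (203/66 + 1574)*(-7124) = (104087/66)*(-7124) = -370757894/33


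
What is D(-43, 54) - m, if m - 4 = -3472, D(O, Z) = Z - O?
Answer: 3565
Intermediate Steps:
m = -3468 (m = 4 - 3472 = -3468)
D(-43, 54) - m = (54 - 1*(-43)) - 1*(-3468) = (54 + 43) + 3468 = 97 + 3468 = 3565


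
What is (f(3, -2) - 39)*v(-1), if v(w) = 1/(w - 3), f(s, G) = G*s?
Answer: 45/4 ≈ 11.250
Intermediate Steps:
v(w) = 1/(-3 + w)
(f(3, -2) - 39)*v(-1) = (-2*3 - 39)/(-3 - 1) = (-6 - 39)/(-4) = -45*(-¼) = 45/4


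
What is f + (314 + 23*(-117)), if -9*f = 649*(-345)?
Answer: 67504/3 ≈ 22501.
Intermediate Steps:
f = 74635/3 (f = -649*(-345)/9 = -1/9*(-223905) = 74635/3 ≈ 24878.)
f + (314 + 23*(-117)) = 74635/3 + (314 + 23*(-117)) = 74635/3 + (314 - 2691) = 74635/3 - 2377 = 67504/3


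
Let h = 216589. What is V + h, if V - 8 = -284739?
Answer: -68142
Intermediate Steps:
V = -284731 (V = 8 - 284739 = -284731)
V + h = -284731 + 216589 = -68142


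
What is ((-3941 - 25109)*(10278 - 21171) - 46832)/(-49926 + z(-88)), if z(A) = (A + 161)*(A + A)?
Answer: -158197409/31387 ≈ -5040.2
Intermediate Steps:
z(A) = 2*A*(161 + A) (z(A) = (161 + A)*(2*A) = 2*A*(161 + A))
((-3941 - 25109)*(10278 - 21171) - 46832)/(-49926 + z(-88)) = ((-3941 - 25109)*(10278 - 21171) - 46832)/(-49926 + 2*(-88)*(161 - 88)) = (-29050*(-10893) - 46832)/(-49926 + 2*(-88)*73) = (316441650 - 46832)/(-49926 - 12848) = 316394818/(-62774) = 316394818*(-1/62774) = -158197409/31387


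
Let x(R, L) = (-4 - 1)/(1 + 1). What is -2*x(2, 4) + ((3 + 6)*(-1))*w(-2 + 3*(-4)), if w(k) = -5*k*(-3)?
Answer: 1895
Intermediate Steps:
x(R, L) = -5/2
w(k) = 15*k
-2*x(2, 4) + ((3 + 6)*(-1))*w(-2 + 3*(-4)) = -2*(-5/2) + ((3 + 6)*(-1))*(15*(-2 + 3*(-4))) = 5 + (9*(-1))*(15*(-2 - 12)) = 5 - 135*(-14) = 5 - 9*(-210) = 5 + 1890 = 1895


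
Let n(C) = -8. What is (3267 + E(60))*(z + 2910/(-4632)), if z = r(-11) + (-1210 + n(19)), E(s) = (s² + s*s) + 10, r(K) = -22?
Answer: -10034503905/772 ≈ -1.2998e+7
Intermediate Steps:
E(s) = 10 + 2*s² (E(s) = (s² + s²) + 10 = 2*s² + 10 = 10 + 2*s²)
z = -1240 (z = -22 + (-1210 - 8) = -22 - 1218 = -1240)
(3267 + E(60))*(z + 2910/(-4632)) = (3267 + (10 + 2*60²))*(-1240 + 2910/(-4632)) = (3267 + (10 + 2*3600))*(-1240 + 2910*(-1/4632)) = (3267 + (10 + 7200))*(-1240 - 485/772) = (3267 + 7210)*(-957765/772) = 10477*(-957765/772) = -10034503905/772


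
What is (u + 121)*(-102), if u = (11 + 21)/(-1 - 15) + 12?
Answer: -13362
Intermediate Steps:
u = 10 (u = 32/(-16) + 12 = 32*(-1/16) + 12 = -2 + 12 = 10)
(u + 121)*(-102) = (10 + 121)*(-102) = 131*(-102) = -13362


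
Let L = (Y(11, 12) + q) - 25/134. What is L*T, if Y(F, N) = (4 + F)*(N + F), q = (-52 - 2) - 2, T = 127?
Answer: 4915027/134 ≈ 36679.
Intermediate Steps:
q = -56 (q = -54 - 2 = -56)
Y(F, N) = (4 + F)*(F + N)
L = 38701/134 (L = ((11² + 4*11 + 4*12 + 11*12) - 56) - 25/134 = ((121 + 44 + 48 + 132) - 56) - 25*1/134 = (345 - 56) - 25/134 = 289 - 25/134 = 38701/134 ≈ 288.81)
L*T = (38701/134)*127 = 4915027/134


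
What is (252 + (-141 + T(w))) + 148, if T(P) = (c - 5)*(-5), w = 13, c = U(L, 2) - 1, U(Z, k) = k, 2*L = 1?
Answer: 279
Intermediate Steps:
L = 1/2 (L = (1/2)*1 = 1/2 ≈ 0.50000)
c = 1 (c = 2 - 1 = 1)
T(P) = 20 (T(P) = (1 - 5)*(-5) = -4*(-5) = 20)
(252 + (-141 + T(w))) + 148 = (252 + (-141 + 20)) + 148 = (252 - 121) + 148 = 131 + 148 = 279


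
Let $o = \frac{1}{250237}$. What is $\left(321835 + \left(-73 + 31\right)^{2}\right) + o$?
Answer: $\frac{80976442964}{250237} \approx 3.236 \cdot 10^{5}$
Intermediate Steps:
$o = \frac{1}{250237} \approx 3.9962 \cdot 10^{-6}$
$\left(321835 + \left(-73 + 31\right)^{2}\right) + o = \left(321835 + \left(-73 + 31\right)^{2}\right) + \frac{1}{250237} = \left(321835 + \left(-42\right)^{2}\right) + \frac{1}{250237} = \left(321835 + 1764\right) + \frac{1}{250237} = 323599 + \frac{1}{250237} = \frac{80976442964}{250237}$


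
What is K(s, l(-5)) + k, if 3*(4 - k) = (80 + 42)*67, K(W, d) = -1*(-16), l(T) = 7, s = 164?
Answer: -8114/3 ≈ -2704.7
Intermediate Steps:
K(W, d) = 16
k = -8162/3 (k = 4 - (80 + 42)*67/3 = 4 - 122*67/3 = 4 - ⅓*8174 = 4 - 8174/3 = -8162/3 ≈ -2720.7)
K(s, l(-5)) + k = 16 - 8162/3 = -8114/3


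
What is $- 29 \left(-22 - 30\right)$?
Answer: $1508$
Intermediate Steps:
$- 29 \left(-22 - 30\right) = \left(-29\right) \left(-52\right) = 1508$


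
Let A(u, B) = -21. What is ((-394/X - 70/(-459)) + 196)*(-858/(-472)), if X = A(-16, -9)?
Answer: 24686090/63189 ≈ 390.67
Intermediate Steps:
X = -21
((-394/X - 70/(-459)) + 196)*(-858/(-472)) = ((-394/(-21) - 70/(-459)) + 196)*(-858/(-472)) = ((-394*(-1/21) - 70*(-1/459)) + 196)*(-858*(-1/472)) = ((394/21 + 70/459) + 196)*(429/236) = (60772/3213 + 196)*(429/236) = (690520/3213)*(429/236) = 24686090/63189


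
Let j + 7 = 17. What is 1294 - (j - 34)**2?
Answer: 718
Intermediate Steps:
j = 10 (j = -7 + 17 = 10)
1294 - (j - 34)**2 = 1294 - (10 - 34)**2 = 1294 - 1*(-24)**2 = 1294 - 1*576 = 1294 - 576 = 718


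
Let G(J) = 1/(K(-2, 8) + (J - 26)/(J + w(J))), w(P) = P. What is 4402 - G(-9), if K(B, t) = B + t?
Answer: 629468/143 ≈ 4401.9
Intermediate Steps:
G(J) = 1/(6 + (-26 + J)/(2*J)) (G(J) = 1/((-2 + 8) + (J - 26)/(J + J)) = 1/(6 + (-26 + J)/((2*J))) = 1/(6 + (-26 + J)*(1/(2*J))) = 1/(6 + (-26 + J)/(2*J)))
4402 - G(-9) = 4402 - 2*(-9)/(13*(-2 - 9)) = 4402 - 2*(-9)/(13*(-11)) = 4402 - 2*(-9)*(-1)/(13*11) = 4402 - 1*18/143 = 4402 - 18/143 = 629468/143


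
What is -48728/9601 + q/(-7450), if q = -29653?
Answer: -78325147/71527450 ≈ -1.0950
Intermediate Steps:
-48728/9601 + q/(-7450) = -48728/9601 - 29653/(-7450) = -48728*1/9601 - 29653*(-1/7450) = -48728/9601 + 29653/7450 = -78325147/71527450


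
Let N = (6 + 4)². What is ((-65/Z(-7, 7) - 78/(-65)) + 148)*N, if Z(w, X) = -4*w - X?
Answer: 306820/21 ≈ 14610.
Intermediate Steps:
Z(w, X) = -X - 4*w
N = 100 (N = 10² = 100)
((-65/Z(-7, 7) - 78/(-65)) + 148)*N = ((-65/(-1*7 - 4*(-7)) - 78/(-65)) + 148)*100 = ((-65/(-7 + 28) - 78*(-1/65)) + 148)*100 = ((-65/21 + 6/5) + 148)*100 = (-199/105 + 148)*100 = (15341/105)*100 = 306820/21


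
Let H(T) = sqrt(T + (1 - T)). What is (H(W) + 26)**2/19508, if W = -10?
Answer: 729/19508 ≈ 0.037369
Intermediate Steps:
H(T) = 1 (H(T) = sqrt(1) = 1)
(H(W) + 26)**2/19508 = (1 + 26)**2/19508 = 27**2*(1/19508) = 729*(1/19508) = 729/19508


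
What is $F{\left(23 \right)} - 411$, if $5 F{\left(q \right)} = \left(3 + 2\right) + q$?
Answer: $- \frac{2027}{5} \approx -405.4$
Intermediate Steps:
$F{\left(q \right)} = 1 + \frac{q}{5}$ ($F{\left(q \right)} = \frac{\left(3 + 2\right) + q}{5} = \frac{5 + q}{5} = 1 + \frac{q}{5}$)
$F{\left(23 \right)} - 411 = \left(1 + \frac{1}{5} \cdot 23\right) - 411 = \left(1 + \frac{23}{5}\right) - 411 = \frac{28}{5} - 411 = - \frac{2027}{5}$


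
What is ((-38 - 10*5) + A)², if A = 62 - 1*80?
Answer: 11236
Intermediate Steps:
A = -18 (A = 62 - 80 = -18)
((-38 - 10*5) + A)² = ((-38 - 10*5) - 18)² = ((-38 - 50) - 18)² = (-88 - 18)² = (-106)² = 11236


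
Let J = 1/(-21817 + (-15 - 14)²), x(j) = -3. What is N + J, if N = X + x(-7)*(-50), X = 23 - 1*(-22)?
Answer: 4090319/20976 ≈ 195.00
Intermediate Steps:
X = 45 (X = 23 + 22 = 45)
N = 195 (N = 45 - 3*(-50) = 45 + 150 = 195)
J = -1/20976 (J = 1/(-21817 + (-29)²) = 1/(-21817 + 841) = 1/(-20976) = -1/20976 ≈ -4.7674e-5)
N + J = 195 - 1/20976 = 4090319/20976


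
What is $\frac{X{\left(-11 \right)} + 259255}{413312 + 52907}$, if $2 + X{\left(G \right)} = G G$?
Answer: $\frac{259374}{466219} \approx 0.55634$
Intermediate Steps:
$X{\left(G \right)} = -2 + G^{2}$ ($X{\left(G \right)} = -2 + G G = -2 + G^{2}$)
$\frac{X{\left(-11 \right)} + 259255}{413312 + 52907} = \frac{\left(-2 + \left(-11\right)^{2}\right) + 259255}{413312 + 52907} = \frac{\left(-2 + 121\right) + 259255}{466219} = \left(119 + 259255\right) \frac{1}{466219} = 259374 \cdot \frac{1}{466219} = \frac{259374}{466219}$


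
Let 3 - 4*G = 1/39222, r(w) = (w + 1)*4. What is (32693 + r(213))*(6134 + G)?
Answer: 10763286991231/52296 ≈ 2.0581e+8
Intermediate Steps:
r(w) = 4 + 4*w (r(w) = (1 + w)*4 = 4 + 4*w)
G = 117665/156888 (G = ¾ - ¼/39222 = ¾ - ¼*1/39222 = ¾ - 1/156888 = 117665/156888 ≈ 0.74999)
(32693 + r(213))*(6134 + G) = (32693 + (4 + 4*213))*(6134 + 117665/156888) = (32693 + (4 + 852))*(962468657/156888) = (32693 + 856)*(962468657/156888) = 33549*(962468657/156888) = 10763286991231/52296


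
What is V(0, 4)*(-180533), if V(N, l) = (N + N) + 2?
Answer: -361066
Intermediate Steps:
V(N, l) = 2 + 2*N (V(N, l) = 2*N + 2 = 2 + 2*N)
V(0, 4)*(-180533) = (2 + 2*0)*(-180533) = (2 + 0)*(-180533) = 2*(-180533) = -361066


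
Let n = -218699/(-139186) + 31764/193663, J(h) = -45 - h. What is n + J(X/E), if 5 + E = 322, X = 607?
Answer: -386049734237799/8544791526806 ≈ -45.180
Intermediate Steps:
E = 317 (E = -5 + 322 = 317)
n = 46775008541/26955178318 (n = -218699*(-1/139186) + 31764*(1/193663) = 218699/139186 + 31764/193663 = 46775008541/26955178318 ≈ 1.7353)
n + J(X/E) = 46775008541/26955178318 + (-45 - 607/317) = 46775008541/26955178318 - 14872/317 = -386049734237799/8544791526806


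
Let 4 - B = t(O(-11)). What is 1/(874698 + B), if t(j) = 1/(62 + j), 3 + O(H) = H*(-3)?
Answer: 92/80472583 ≈ 1.1432e-6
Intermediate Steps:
O(H) = -3 - 3*H (O(H) = -3 + H*(-3) = -3 - 3*H)
B = 367/92 (B = 4 - 1/(62 + (-3 - 3*(-11))) = 4 - 1/(62 + (-3 + 33)) = 4 - 1/(62 + 30) = 4 - 1/92 = 367/92 ≈ 3.9891)
1/(874698 + B) = 1/(874698 + 367/92) = 1/(80472583/92) = 92/80472583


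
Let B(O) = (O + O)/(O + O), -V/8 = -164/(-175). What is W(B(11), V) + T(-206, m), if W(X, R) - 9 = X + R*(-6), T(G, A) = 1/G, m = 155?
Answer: 1981957/36050 ≈ 54.978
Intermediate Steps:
V = -1312/175 (V = -(-1312)/(-175) = -(-1312)*(-1)/175 = -8*164/175 = -1312/175 ≈ -7.4971)
T(G, A) = 1/G
B(O) = 1 (B(O) = (2*O)/((2*O)) = (2*O)*(1/(2*O)) = 1)
W(X, R) = 9 + X - 6*R (W(X, R) = 9 + (X + R*(-6)) = 9 + (X - 6*R) = 9 + X - 6*R)
W(B(11), V) + T(-206, m) = (9 + 1 - 6*(-1312/175)) + 1/(-206) = (9 + 1 + 7872/175) - 1/206 = 9622/175 - 1/206 = 1981957/36050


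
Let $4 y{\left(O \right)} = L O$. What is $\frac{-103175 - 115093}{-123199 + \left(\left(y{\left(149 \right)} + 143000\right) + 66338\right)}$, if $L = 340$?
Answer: $- \frac{54567}{24701} \approx -2.2091$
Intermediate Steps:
$y{\left(O \right)} = 85 O$ ($y{\left(O \right)} = \frac{340 O}{4} = 85 O$)
$\frac{-103175 - 115093}{-123199 + \left(\left(y{\left(149 \right)} + 143000\right) + 66338\right)} = \frac{-103175 - 115093}{-123199 + \left(\left(85 \cdot 149 + 143000\right) + 66338\right)} = - \frac{218268}{-123199 + \left(\left(12665 + 143000\right) + 66338\right)} = - \frac{218268}{-123199 + \left(155665 + 66338\right)} = - \frac{218268}{-123199 + 222003} = - \frac{218268}{98804} = \left(-218268\right) \frac{1}{98804} = - \frac{54567}{24701}$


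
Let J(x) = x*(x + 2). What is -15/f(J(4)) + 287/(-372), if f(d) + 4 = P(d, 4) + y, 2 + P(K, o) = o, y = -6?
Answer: 821/744 ≈ 1.1035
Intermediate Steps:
J(x) = x*(2 + x)
P(K, o) = -2 + o
f(d) = -8 (f(d) = -4 + ((-2 + 4) - 6) = -4 + (2 - 6) = -4 - 4 = -8)
-15/f(J(4)) + 287/(-372) = -15/(-8) + 287/(-372) = -15*(-⅛) + 287*(-1/372) = 15/8 - 287/372 = 821/744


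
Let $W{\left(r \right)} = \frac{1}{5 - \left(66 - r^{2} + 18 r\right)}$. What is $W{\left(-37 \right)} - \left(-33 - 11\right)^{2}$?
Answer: $- \frac{3821663}{1974} \approx -1936.0$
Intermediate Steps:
$W{\left(r \right)} = \frac{1}{-61 + r^{2} - 18 r}$ ($W{\left(r \right)} = \frac{1}{5 - \left(66 - r^{2} + 18 r\right)} = \frac{1}{-61 + r^{2} - 18 r}$)
$W{\left(-37 \right)} - \left(-33 - 11\right)^{2} = \frac{1}{-61 + \left(-37\right)^{2} - -666} - \left(-33 - 11\right)^{2} = \frac{1}{-61 + 1369 + 666} - \left(-44\right)^{2} = \frac{1}{1974} - 1936 = - \frac{3821663}{1974}$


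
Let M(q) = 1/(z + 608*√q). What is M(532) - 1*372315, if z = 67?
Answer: -73218261227152/196656759 + 1216*√133/196656759 ≈ -3.7232e+5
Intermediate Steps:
M(q) = 1/(67 + 608*√q)
M(532) - 1*372315 = 1/(67 + 608*√532) - 1*372315 = 1/(67 + 608*(2*√133)) - 372315 = 1/(67 + 1216*√133) - 372315 = -372315 + 1/(67 + 1216*√133)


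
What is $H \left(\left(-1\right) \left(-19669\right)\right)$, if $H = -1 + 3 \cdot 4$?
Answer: $216359$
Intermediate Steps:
$H = 11$ ($H = -1 + 12 = 11$)
$H \left(\left(-1\right) \left(-19669\right)\right) = 11 \left(\left(-1\right) \left(-19669\right)\right) = 11 \cdot 19669 = 216359$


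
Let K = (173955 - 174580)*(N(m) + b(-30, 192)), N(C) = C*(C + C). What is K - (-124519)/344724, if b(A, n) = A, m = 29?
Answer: -355927405481/344724 ≈ -1.0325e+6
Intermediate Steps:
N(C) = 2*C**2 (N(C) = C*(2*C) = 2*C**2)
K = -1032500 (K = (173955 - 174580)*(2*29**2 - 30) = -625*(2*841 - 30) = -625*(1682 - 30) = -625*1652 = -1032500)
K - (-124519)/344724 = -1032500 - (-124519)/344724 = -1032500 - 1*(-124519/344724) = -1032500 + 124519/344724 = -355927405481/344724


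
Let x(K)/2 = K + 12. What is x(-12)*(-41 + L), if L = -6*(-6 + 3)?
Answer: 0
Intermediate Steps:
x(K) = 24 + 2*K (x(K) = 2*(K + 12) = 2*(12 + K) = 24 + 2*K)
L = 18 (L = -6*(-3) = 18)
x(-12)*(-41 + L) = (24 + 2*(-12))*(-41 + 18) = (24 - 24)*(-23) = 0*(-23) = 0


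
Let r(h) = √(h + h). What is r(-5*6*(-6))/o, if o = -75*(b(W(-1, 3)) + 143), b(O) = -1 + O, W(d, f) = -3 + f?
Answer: -√10/1775 ≈ -0.0017816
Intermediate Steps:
r(h) = √2*√h (r(h) = √(2*h) = √2*√h)
o = -10650 (o = -75*((-1 + (-3 + 3)) + 143) = -75*((-1 + 0) + 143) = -75*(-1 + 143) = -75*142 = -10650)
r(-5*6*(-6))/o = (√2*√(-5*6*(-6)))/(-10650) = (√2*√(-30*(-6)))*(-1/10650) = (√2*√180)*(-1/10650) = (√2*(6*√5))*(-1/10650) = (6*√10)*(-1/10650) = -√10/1775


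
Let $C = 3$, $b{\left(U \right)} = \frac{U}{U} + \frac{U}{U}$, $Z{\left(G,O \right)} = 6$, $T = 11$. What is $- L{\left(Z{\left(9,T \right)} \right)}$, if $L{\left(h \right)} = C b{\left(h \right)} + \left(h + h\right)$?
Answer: $-18$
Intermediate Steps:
$b{\left(U \right)} = 2$ ($b{\left(U \right)} = 1 + 1 = 2$)
$L{\left(h \right)} = 6 + 2 h$ ($L{\left(h \right)} = 3 \cdot 2 + \left(h + h\right) = 6 + 2 h$)
$- L{\left(Z{\left(9,T \right)} \right)} = - (6 + 2 \cdot 6) = - (6 + 12) = \left(-1\right) 18 = -18$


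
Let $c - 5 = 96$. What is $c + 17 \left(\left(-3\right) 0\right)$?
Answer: $101$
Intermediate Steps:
$c = 101$ ($c = 5 + 96 = 101$)
$c + 17 \left(\left(-3\right) 0\right) = 101 + 17 \left(\left(-3\right) 0\right) = 101 + 17 \cdot 0 = 101 + 0 = 101$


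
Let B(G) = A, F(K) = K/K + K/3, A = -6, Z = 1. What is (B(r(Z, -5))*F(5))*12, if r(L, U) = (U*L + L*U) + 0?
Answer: -192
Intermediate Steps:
r(L, U) = 2*L*U (r(L, U) = (L*U + L*U) + 0 = 2*L*U + 0 = 2*L*U)
F(K) = 1 + K/3 (F(K) = 1 + K*(⅓) = 1 + K/3)
B(G) = -6
(B(r(Z, -5))*F(5))*12 = -6*(1 + (⅓)*5)*12 = -6*(1 + 5/3)*12 = -6*8/3*12 = -16*12 = -192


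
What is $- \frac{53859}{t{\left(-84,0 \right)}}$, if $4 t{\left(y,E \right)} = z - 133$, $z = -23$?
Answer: $1381$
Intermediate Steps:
$t{\left(y,E \right)} = -39$ ($t{\left(y,E \right)} = \frac{-23 - 133}{4} = \frac{1}{4} \left(-156\right) = -39$)
$- \frac{53859}{t{\left(-84,0 \right)}} = - \frac{53859}{-39} = \left(-53859\right) \left(- \frac{1}{39}\right) = 1381$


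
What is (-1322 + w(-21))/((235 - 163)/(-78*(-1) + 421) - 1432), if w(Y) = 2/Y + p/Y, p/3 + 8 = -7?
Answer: 13831781/15004416 ≈ 0.92185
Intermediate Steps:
p = -45 (p = -24 + 3*(-7) = -24 - 21 = -45)
w(Y) = -43/Y (w(Y) = 2/Y - 45/Y = -43/Y)
(-1322 + w(-21))/((235 - 163)/(-78*(-1) + 421) - 1432) = (-1322 - 43/(-21))/((235 - 163)/(-78*(-1) + 421) - 1432) = (-1322 - 43*(-1/21))/(72/(78 + 421) - 1432) = (-1322 + 43/21)/(72/499 - 1432) = -27719/(21*(72*(1/499) - 1432)) = -27719/(21*(72/499 - 1432)) = -27719/(21*(-714496/499)) = -27719/21*(-499/714496) = 13831781/15004416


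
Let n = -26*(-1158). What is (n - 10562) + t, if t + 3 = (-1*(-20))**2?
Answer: 19943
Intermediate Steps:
t = 397 (t = -3 + (-1*(-20))**2 = -3 + 20**2 = -3 + 400 = 397)
n = 30108
(n - 10562) + t = (30108 - 10562) + 397 = 19546 + 397 = 19943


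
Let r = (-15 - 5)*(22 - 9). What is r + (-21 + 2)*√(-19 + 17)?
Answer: -260 - 19*I*√2 ≈ -260.0 - 26.87*I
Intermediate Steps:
r = -260 (r = -20*13 = -260)
r + (-21 + 2)*√(-19 + 17) = -260 + (-21 + 2)*√(-19 + 17) = -260 - 19*I*√2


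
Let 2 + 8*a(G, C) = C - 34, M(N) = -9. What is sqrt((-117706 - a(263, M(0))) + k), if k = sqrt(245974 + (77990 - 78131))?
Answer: sqrt(-1883206 + 112*sqrt(5017))/4 ≈ 342.35*I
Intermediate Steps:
a(G, C) = -9/2 + C/8 (a(G, C) = -1/4 + (C - 34)/8 = -1/4 + (-34 + C)/8 = -1/4 + (-17/4 + C/8) = -9/2 + C/8)
k = 7*sqrt(5017) (k = sqrt(245974 - 141) = sqrt(245833) = 7*sqrt(5017) ≈ 495.82)
sqrt((-117706 - a(263, M(0))) + k) = sqrt((-117706 - (-9/2 + (1/8)*(-9))) + 7*sqrt(5017)) = sqrt((-117706 - (-9/2 - 9/8)) + 7*sqrt(5017)) = sqrt((-117706 - 1*(-45/8)) + 7*sqrt(5017)) = sqrt((-117706 + 45/8) + 7*sqrt(5017)) = sqrt(-941603/8 + 7*sqrt(5017))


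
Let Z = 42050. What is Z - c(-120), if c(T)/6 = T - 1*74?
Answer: 43214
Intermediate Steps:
c(T) = -444 + 6*T (c(T) = 6*(T - 1*74) = 6*(T - 74) = 6*(-74 + T) = -444 + 6*T)
Z - c(-120) = 42050 - (-444 + 6*(-120)) = 42050 - (-444 - 720) = 42050 - 1*(-1164) = 42050 + 1164 = 43214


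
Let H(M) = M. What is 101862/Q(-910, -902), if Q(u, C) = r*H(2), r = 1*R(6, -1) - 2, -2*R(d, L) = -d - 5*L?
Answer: -33954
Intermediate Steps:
R(d, L) = d/2 + 5*L/2 (R(d, L) = -(-d - 5*L)/2 = d/2 + 5*L/2)
r = -3/2 (r = 1*((1/2)*6 + (5/2)*(-1)) - 2 = 1*(3 - 5/2) - 2 = 1*(1/2) - 2 = 1/2 - 2 = -3/2 ≈ -1.5000)
Q(u, C) = -3 (Q(u, C) = -3/2*2 = -3)
101862/Q(-910, -902) = 101862/(-3) = 101862*(-1/3) = -33954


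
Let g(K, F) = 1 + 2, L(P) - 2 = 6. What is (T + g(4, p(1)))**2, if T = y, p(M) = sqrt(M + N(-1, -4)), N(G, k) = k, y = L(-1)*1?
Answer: 121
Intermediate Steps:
L(P) = 8 (L(P) = 2 + 6 = 8)
y = 8 (y = 8*1 = 8)
p(M) = sqrt(-4 + M) (p(M) = sqrt(M - 4) = sqrt(-4 + M))
g(K, F) = 3
T = 8
(T + g(4, p(1)))**2 = (8 + 3)**2 = 11**2 = 121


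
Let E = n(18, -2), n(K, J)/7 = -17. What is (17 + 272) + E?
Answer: 170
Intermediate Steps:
n(K, J) = -119 (n(K, J) = 7*(-17) = -119)
E = -119
(17 + 272) + E = (17 + 272) - 119 = 289 - 119 = 170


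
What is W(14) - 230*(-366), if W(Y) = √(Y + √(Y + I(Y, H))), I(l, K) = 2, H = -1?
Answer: 84180 + 3*√2 ≈ 84184.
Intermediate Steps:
W(Y) = √(Y + √(2 + Y)) (W(Y) = √(Y + √(Y + 2)) = √(Y + √(2 + Y)))
W(14) - 230*(-366) = √(14 + √(2 + 14)) - 230*(-366) = √(14 + √16) + 84180 = √(14 + 4) + 84180 = √18 + 84180 = 3*√2 + 84180 = 84180 + 3*√2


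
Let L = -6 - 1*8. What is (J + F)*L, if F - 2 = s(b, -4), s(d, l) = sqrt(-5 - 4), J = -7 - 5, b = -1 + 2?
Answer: 140 - 42*I ≈ 140.0 - 42.0*I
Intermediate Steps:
L = -14 (L = -6 - 8 = -14)
b = 1
J = -12
s(d, l) = 3*I (s(d, l) = sqrt(-9) = 3*I)
F = 2 + 3*I ≈ 2.0 + 3.0*I
(J + F)*L = (-12 + (2 + 3*I))*(-14) = (-10 + 3*I)*(-14) = 140 - 42*I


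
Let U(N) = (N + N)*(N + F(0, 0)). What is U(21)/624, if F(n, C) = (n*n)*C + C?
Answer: 147/104 ≈ 1.4135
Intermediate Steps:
F(n, C) = C + C*n² (F(n, C) = n²*C + C = C*n² + C = C + C*n²)
U(N) = 2*N² (U(N) = (N + N)*(N + 0*(1 + 0²)) = (2*N)*(N + 0*(1 + 0)) = (2*N)*(N + 0*1) = (2*N)*(N + 0) = (2*N)*N = 2*N²)
U(21)/624 = (2*21²)/624 = (2*441)*(1/624) = 882*(1/624) = 147/104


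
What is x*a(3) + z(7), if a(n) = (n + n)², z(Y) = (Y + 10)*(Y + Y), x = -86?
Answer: -2858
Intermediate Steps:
z(Y) = 2*Y*(10 + Y) (z(Y) = (10 + Y)*(2*Y) = 2*Y*(10 + Y))
a(n) = 4*n² (a(n) = (2*n)² = 4*n²)
x*a(3) + z(7) = -344*3² + 2*7*(10 + 7) = -344*9 + 2*7*17 = -86*36 + 238 = -3096 + 238 = -2858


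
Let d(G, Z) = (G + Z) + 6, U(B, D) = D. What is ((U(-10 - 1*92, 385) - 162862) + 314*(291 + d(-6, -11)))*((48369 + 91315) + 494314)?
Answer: -47268988886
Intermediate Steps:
d(G, Z) = 6 + G + Z
((U(-10 - 1*92, 385) - 162862) + 314*(291 + d(-6, -11)))*((48369 + 91315) + 494314) = ((385 - 162862) + 314*(291 + (6 - 6 - 11)))*((48369 + 91315) + 494314) = (-162477 + 314*(291 - 11))*(139684 + 494314) = (-162477 + 314*280)*633998 = (-162477 + 87920)*633998 = -74557*633998 = -47268988886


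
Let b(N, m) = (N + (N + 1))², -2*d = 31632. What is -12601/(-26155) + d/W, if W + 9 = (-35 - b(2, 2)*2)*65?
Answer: 241700707/72370885 ≈ 3.3398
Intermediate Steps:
d = -15816 (d = -½*31632 = -15816)
b(N, m) = (1 + 2*N)² (b(N, m) = (N + (1 + N))² = (1 + 2*N)²)
W = -5534 (W = -9 + (-35 - (1 + 2*2)²*2)*65 = -9 + (-35 - (1 + 4)²*2)*65 = -9 + (-35 - 1*5²*2)*65 = -9 + (-35 - 1*25*2)*65 = -9 + (-35 - 25*2)*65 = -9 + (-35 - 50)*65 = -9 - 85*65 = -9 - 5525 = -5534)
-12601/(-26155) + d/W = -12601/(-26155) - 15816/(-5534) = -12601*(-1/26155) - 15816*(-1/5534) = 12601/26155 + 7908/2767 = 241700707/72370885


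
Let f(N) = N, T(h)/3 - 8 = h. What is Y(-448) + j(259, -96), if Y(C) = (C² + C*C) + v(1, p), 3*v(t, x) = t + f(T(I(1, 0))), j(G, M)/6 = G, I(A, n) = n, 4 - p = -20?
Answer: 1208911/3 ≈ 4.0297e+5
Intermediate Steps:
p = 24 (p = 4 - 1*(-20) = 4 + 20 = 24)
T(h) = 24 + 3*h
j(G, M) = 6*G
v(t, x) = 8 + t/3 (v(t, x) = (t + (24 + 3*0))/3 = (t + (24 + 0))/3 = (t + 24)/3 = (24 + t)/3 = 8 + t/3)
Y(C) = 25/3 + 2*C² (Y(C) = (C² + C*C) + (8 + (⅓)*1) = (C² + C²) + (8 + ⅓) = 2*C² + 25/3 = 25/3 + 2*C²)
Y(-448) + j(259, -96) = (25/3 + 2*(-448)²) + 6*259 = (25/3 + 2*200704) + 1554 = (25/3 + 401408) + 1554 = 1204249/3 + 1554 = 1208911/3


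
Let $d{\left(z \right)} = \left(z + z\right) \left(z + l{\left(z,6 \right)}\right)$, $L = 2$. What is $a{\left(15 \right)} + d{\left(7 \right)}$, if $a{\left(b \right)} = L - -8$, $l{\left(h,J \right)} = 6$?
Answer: $192$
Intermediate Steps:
$a{\left(b \right)} = 10$ ($a{\left(b \right)} = 2 - -8 = 2 + 8 = 10$)
$d{\left(z \right)} = 2 z \left(6 + z\right)$ ($d{\left(z \right)} = \left(z + z\right) \left(z + 6\right) = 2 z \left(6 + z\right)$)
$a{\left(15 \right)} + d{\left(7 \right)} = 10 + 2 \cdot 7 \left(6 + 7\right) = 10 + 2 \cdot 7 \cdot 13 = 10 + 182 = 192$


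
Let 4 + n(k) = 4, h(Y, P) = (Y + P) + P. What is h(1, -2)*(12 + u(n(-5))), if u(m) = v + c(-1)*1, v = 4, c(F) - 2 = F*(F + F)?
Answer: -60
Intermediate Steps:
c(F) = 2 + 2*F² (c(F) = 2 + F*(F + F) = 2 + F*(2*F) = 2 + 2*F²)
h(Y, P) = Y + 2*P (h(Y, P) = (P + Y) + P = Y + 2*P)
n(k) = 0 (n(k) = -4 + 4 = 0)
u(m) = 8 (u(m) = 4 + (2 + 2*(-1)²)*1 = 4 + (2 + 2*1)*1 = 4 + (2 + 2)*1 = 4 + 4*1 = 4 + 4 = 8)
h(1, -2)*(12 + u(n(-5))) = (1 + 2*(-2))*(12 + 8) = (1 - 4)*20 = -3*20 = -60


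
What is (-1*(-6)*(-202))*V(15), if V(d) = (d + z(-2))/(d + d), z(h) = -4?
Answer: -2222/5 ≈ -444.40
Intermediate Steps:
V(d) = (-4 + d)/(2*d) (V(d) = (d - 4)/(d + d) = (-4 + d)/((2*d)) = (-4 + d)*(1/(2*d)) = (-4 + d)/(2*d))
(-1*(-6)*(-202))*V(15) = (-1*(-6)*(-202))*((½)*(-4 + 15)/15) = (6*(-202))*((½)*(1/15)*11) = -1212*11/30 = -2222/5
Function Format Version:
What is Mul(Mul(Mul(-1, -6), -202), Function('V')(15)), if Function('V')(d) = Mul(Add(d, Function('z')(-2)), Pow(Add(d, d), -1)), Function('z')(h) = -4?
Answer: Rational(-2222, 5) ≈ -444.40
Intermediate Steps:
Function('V')(d) = Mul(Rational(1, 2), Pow(d, -1), Add(-4, d)) (Function('V')(d) = Mul(Add(d, -4), Pow(Add(d, d), -1)) = Mul(Add(-4, d), Pow(Mul(2, d), -1)) = Mul(Add(-4, d), Mul(Rational(1, 2), Pow(d, -1))) = Mul(Rational(1, 2), Pow(d, -1), Add(-4, d)))
Mul(Mul(Mul(-1, -6), -202), Function('V')(15)) = Mul(Mul(Mul(-1, -6), -202), Mul(Rational(1, 2), Pow(15, -1), Add(-4, 15))) = Mul(Mul(6, -202), Mul(Rational(1, 2), Rational(1, 15), 11)) = Mul(-1212, Rational(11, 30)) = Rational(-2222, 5)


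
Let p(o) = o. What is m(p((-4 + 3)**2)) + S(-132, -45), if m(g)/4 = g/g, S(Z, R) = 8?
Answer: 12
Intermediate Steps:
m(g) = 4 (m(g) = 4*(g/g) = 4*1 = 4)
m(p((-4 + 3)**2)) + S(-132, -45) = 4 + 8 = 12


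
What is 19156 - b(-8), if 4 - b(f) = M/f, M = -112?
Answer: 19166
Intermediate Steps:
b(f) = 4 + 112/f (b(f) = 4 - (-112)/f = 4 + 112/f)
19156 - b(-8) = 19156 - (4 + 112/(-8)) = 19156 - (4 + 112*(-⅛)) = 19156 - (4 - 14) = 19156 - 1*(-10) = 19156 + 10 = 19166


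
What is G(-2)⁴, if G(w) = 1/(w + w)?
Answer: 1/256 ≈ 0.0039063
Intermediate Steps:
G(w) = 1/(2*w)
G(-2)⁴ = ((½)/(-2))⁴ = ((½)*(-½))⁴ = (-¼)⁴ = 1/256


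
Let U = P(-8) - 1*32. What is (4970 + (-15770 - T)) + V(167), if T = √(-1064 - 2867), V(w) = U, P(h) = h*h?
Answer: -10768 - I*√3931 ≈ -10768.0 - 62.698*I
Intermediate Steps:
P(h) = h²
U = 32 (U = (-8)² - 1*32 = 64 - 32 = 32)
V(w) = 32
T = I*√3931 (T = √(-3931) = I*√3931 ≈ 62.698*I)
(4970 + (-15770 - T)) + V(167) = (4970 + (-15770 - I*√3931)) + 32 = (-10800 - I*√3931) + 32 = -10768 - I*√3931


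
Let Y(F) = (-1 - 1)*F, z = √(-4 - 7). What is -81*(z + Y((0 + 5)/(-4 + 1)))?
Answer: -270 - 81*I*√11 ≈ -270.0 - 268.65*I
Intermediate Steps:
z = I*√11 (z = √(-11) = I*√11 ≈ 3.3166*I)
Y(F) = -2*F
-81*(z + Y((0 + 5)/(-4 + 1))) = -81*(I*√11 - 2*(0 + 5)/(-4 + 1)) = -81*(I*√11 - 10/(-3)) = -81*(I*√11 - 10*(-1)/3) = -81*(I*√11 - 2*(-5/3)) = -81*(I*√11 + 10/3) = -81*(10/3 + I*√11) = -270 - 81*I*√11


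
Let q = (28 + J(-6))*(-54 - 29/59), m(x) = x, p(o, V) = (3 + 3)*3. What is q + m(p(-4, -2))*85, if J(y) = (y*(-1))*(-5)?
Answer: 96700/59 ≈ 1639.0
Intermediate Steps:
J(y) = 5*y (J(y) = -y*(-5) = 5*y)
p(o, V) = 18 (p(o, V) = 6*3 = 18)
q = 6430/59 (q = (28 + 5*(-6))*(-54 - 29/59) = (28 - 30)*(-54 - 29*1/59) = -2*(-54 - 29/59) = -2*(-3215/59) = 6430/59 ≈ 108.98)
q + m(p(-4, -2))*85 = 6430/59 + 18*85 = 6430/59 + 1530 = 96700/59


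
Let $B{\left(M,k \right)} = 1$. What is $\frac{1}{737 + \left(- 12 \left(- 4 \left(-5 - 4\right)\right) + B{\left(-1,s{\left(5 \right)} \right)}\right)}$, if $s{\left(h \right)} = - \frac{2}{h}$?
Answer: $\frac{1}{306} \approx 0.003268$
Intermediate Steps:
$\frac{1}{737 + \left(- 12 \left(- 4 \left(-5 - 4\right)\right) + B{\left(-1,s{\left(5 \right)} \right)}\right)} = \frac{1}{737 + \left(- 12 \left(- 4 \left(-5 - 4\right)\right) + 1\right)} = \frac{1}{737 + \left(- 12 \left(\left(-4\right) \left(-9\right)\right) + 1\right)} = \frac{1}{737 + \left(\left(-12\right) 36 + 1\right)} = \frac{1}{737 + \left(-432 + 1\right)} = \frac{1}{737 - 431} = \frac{1}{306}$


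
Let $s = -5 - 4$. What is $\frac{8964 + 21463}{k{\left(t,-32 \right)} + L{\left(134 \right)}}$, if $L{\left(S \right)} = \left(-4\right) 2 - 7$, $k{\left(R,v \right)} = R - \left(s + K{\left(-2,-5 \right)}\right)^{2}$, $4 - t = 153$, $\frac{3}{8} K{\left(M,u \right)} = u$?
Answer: $- \frac{273843}{5965} \approx -45.908$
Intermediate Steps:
$K{\left(M,u \right)} = \frac{8 u}{3}$
$s = -9$
$t = -149$ ($t = 4 - 153 = -149$)
$k{\left(R,v \right)} = - \frac{4489}{9} + R$ ($k{\left(R,v \right)} = R - \left(-9 + \frac{8}{3} \left(-5\right)\right)^{2} = R - \left(-9 - \frac{40}{3}\right)^{2} = R - \left(- \frac{67}{3}\right)^{2} = R - \frac{4489}{9} = - \frac{4489}{9} + R$)
$L{\left(S \right)} = -15$ ($L{\left(S \right)} = -8 - 7 = -15$)
$\frac{8964 + 21463}{k{\left(t,-32 \right)} + L{\left(134 \right)}} = \frac{8964 + 21463}{\left(- \frac{4489}{9} - 149\right) - 15} = \frac{30427}{- \frac{5830}{9} - 15} = \frac{30427}{- \frac{5965}{9}} = 30427 \left(- \frac{9}{5965}\right) = - \frac{273843}{5965}$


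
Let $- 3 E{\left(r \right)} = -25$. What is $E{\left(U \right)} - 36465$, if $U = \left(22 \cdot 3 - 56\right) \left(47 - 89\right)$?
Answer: $- \frac{109370}{3} \approx -36457.0$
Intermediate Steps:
$U = -420$ ($U = \left(66 - 56\right) \left(-42\right) = 10 \left(-42\right) = -420$)
$E{\left(r \right)} = \frac{25}{3}$ ($E{\left(r \right)} = \left(- \frac{1}{3}\right) \left(-25\right) = \frac{25}{3}$)
$E{\left(U \right)} - 36465 = \frac{25}{3} - 36465 = - \frac{109370}{3}$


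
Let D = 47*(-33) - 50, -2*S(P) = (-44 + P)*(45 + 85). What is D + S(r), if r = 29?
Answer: -626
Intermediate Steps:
S(P) = 2860 - 65*P (S(P) = -(-44 + P)*(45 + 85)/2 = -(-44 + P)*130/2 = -(-5720 + 130*P)/2 = 2860 - 65*P)
D = -1601 (D = -1551 - 50 = -1601)
D + S(r) = -1601 + (2860 - 65*29) = -1601 + (2860 - 1885) = -1601 + 975 = -626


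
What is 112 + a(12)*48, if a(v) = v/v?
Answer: 160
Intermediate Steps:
a(v) = 1
112 + a(12)*48 = 112 + 1*48 = 112 + 48 = 160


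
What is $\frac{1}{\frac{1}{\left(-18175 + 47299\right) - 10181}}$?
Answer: $18943$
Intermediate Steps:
$\frac{1}{\frac{1}{\left(-18175 + 47299\right) - 10181}} = \frac{1}{\frac{1}{29124 - 10181}} = \frac{1}{\frac{1}{18943}} = 18943$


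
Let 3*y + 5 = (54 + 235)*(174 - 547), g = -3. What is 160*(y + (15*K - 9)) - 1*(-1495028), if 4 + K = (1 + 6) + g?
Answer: -4255852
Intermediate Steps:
K = 0 (K = -4 + ((1 + 6) - 3) = -4 + (7 - 3) = -4 + 4 = 0)
y = -35934 (y = -5/3 + ((54 + 235)*(174 - 547))/3 = -5/3 + (289*(-373))/3 = -5/3 + (1/3)*(-107797) = -5/3 - 107797/3 = -35934)
160*(y + (15*K - 9)) - 1*(-1495028) = 160*(-35934 + (15*0 - 9)) - 1*(-1495028) = 160*(-35934 + (0 - 9)) + 1495028 = 160*(-35934 - 9) + 1495028 = 160*(-35943) + 1495028 = -5750880 + 1495028 = -4255852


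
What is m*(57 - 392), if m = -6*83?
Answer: 166830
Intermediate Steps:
m = -498
m*(57 - 392) = -498*(57 - 392) = -498*(-335) = 166830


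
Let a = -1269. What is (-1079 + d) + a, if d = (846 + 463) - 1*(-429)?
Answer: -610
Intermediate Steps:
d = 1738 (d = 1309 + 429 = 1738)
(-1079 + d) + a = (-1079 + 1738) - 1269 = 659 - 1269 = -610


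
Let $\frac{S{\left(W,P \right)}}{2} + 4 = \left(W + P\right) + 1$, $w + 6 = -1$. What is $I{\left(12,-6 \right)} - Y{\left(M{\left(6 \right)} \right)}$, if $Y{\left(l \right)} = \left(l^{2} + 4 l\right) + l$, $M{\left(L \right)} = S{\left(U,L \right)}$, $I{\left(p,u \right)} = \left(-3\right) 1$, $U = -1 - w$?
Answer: $-417$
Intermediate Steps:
$w = -7$ ($w = -6 - 1 = -7$)
$U = 6$ ($U = -1 - -7 = -1 + 7 = 6$)
$S{\left(W,P \right)} = -6 + 2 P + 2 W$ ($S{\left(W,P \right)} = -8 + 2 \left(\left(W + P\right) + 1\right) = -8 + 2 \left(\left(P + W\right) + 1\right) = -8 + 2 \left(1 + P + W\right) = -8 + \left(2 + 2 P + 2 W\right) = -6 + 2 P + 2 W$)
$I{\left(p,u \right)} = -3$
$M{\left(L \right)} = 6 + 2 L$ ($M{\left(L \right)} = -6 + 2 L + 2 \cdot 6 = -6 + 2 L + 12 = 6 + 2 L$)
$Y{\left(l \right)} = l^{2} + 5 l$
$I{\left(12,-6 \right)} - Y{\left(M{\left(6 \right)} \right)} = -3 - \left(6 + 2 \cdot 6\right) \left(5 + \left(6 + 2 \cdot 6\right)\right) = -3 - \left(6 + 12\right) \left(5 + \left(6 + 12\right)\right) = -3 - 18 \left(5 + 18\right) = -3 - 18 \cdot 23 = -3 - 414 = -417$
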